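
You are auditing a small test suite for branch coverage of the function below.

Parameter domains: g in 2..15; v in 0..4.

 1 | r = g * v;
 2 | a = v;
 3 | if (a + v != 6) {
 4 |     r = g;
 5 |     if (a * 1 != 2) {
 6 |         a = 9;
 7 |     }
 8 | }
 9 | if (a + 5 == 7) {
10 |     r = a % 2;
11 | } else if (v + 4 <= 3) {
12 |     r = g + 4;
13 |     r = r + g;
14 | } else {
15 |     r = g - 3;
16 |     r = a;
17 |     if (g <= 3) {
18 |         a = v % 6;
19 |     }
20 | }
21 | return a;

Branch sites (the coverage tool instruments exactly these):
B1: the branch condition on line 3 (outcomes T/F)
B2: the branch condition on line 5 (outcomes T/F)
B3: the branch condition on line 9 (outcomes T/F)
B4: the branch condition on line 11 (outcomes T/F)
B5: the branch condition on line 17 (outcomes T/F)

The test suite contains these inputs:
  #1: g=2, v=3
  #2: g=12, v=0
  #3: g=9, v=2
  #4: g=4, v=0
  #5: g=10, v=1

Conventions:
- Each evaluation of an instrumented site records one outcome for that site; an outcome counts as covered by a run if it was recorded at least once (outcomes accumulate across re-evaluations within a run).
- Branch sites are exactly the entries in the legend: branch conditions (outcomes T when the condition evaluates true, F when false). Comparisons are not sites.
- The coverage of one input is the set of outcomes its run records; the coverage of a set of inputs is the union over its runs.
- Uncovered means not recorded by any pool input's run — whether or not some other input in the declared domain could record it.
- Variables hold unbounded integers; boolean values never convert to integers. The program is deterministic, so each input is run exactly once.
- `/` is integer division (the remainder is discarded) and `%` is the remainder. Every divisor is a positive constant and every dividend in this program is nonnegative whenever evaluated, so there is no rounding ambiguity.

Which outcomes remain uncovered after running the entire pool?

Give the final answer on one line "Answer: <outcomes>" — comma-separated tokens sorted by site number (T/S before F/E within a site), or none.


input #1 (g=2, v=3): events B1->F, B3->F, B4->F, B5->T; covers B1=F, B3=F, B4=F, B5=T
input #2 (g=12, v=0): events B1->T, B2->T, B3->F, B4->F, B5->F; covers B1=T, B2=T, B3=F, B4=F, B5=F
input #3 (g=9, v=2): events B1->T, B2->F, B3->T; covers B1=T, B2=F, B3=T
input #4 (g=4, v=0): events B1->T, B2->T, B3->F, B4->F, B5->F; covers B1=T, B2=T, B3=F, B4=F, B5=F
input #5 (g=10, v=1): events B1->T, B2->T, B3->F, B4->F, B5->F; covers B1=T, B2=T, B3=F, B4=F, B5=F
union over the pool: B1=T, B1=F, B2=T, B2=F, B3=T, B3=F, B4=F, B5=T, B5=F
uncovered (1 of 10): B4=T
Answer: B4=T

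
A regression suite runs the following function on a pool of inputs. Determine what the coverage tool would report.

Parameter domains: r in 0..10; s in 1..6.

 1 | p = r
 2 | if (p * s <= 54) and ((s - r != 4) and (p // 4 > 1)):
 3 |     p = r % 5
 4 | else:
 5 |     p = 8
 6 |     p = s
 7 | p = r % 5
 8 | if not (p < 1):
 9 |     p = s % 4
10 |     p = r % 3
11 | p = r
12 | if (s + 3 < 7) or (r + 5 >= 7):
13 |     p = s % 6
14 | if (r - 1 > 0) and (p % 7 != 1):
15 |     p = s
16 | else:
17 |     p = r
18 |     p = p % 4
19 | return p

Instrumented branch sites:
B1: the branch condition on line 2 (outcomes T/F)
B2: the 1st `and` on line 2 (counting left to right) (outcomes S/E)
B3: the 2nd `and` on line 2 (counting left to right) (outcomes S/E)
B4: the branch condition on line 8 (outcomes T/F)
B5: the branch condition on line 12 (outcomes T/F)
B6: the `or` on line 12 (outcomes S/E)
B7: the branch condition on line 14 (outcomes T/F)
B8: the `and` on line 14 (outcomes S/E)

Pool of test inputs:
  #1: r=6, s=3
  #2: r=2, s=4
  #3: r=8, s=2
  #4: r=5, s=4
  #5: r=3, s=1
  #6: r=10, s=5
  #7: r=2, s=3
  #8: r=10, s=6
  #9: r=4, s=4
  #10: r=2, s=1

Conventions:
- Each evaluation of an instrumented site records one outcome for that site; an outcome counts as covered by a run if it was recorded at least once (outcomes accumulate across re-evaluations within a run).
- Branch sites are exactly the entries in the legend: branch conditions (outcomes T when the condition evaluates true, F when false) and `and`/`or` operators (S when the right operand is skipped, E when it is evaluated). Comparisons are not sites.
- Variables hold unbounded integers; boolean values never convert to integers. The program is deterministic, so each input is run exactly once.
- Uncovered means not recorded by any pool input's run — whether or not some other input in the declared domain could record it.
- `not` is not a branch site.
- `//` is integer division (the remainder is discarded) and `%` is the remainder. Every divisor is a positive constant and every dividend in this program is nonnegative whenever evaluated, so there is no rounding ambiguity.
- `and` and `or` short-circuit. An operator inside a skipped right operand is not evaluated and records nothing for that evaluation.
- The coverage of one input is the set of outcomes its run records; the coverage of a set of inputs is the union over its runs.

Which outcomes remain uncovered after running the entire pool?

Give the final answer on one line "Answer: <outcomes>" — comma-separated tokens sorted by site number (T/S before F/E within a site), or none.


#1 (r=6, s=3) -> covered: B1=F, B2=E, B3=E, B4=T, B5=T, B6=S, B7=T, B8=E
#2 (r=2, s=4) -> covered: B1=F, B2=E, B3=E, B4=T, B5=T, B6=E, B7=T, B8=E
#3 (r=8, s=2) -> covered: B1=T, B2=E, B3=E, B4=T, B5=T, B6=S, B7=T, B8=E
#4 (r=5, s=4) -> covered: B1=F, B2=E, B3=E, B4=F, B5=T, B6=E, B7=T, B8=E
#5 (r=3, s=1) -> covered: B1=F, B2=E, B3=E, B4=T, B5=T, B6=S, B7=F, B8=E
#6 (r=10, s=5) -> covered: B1=T, B2=E, B3=E, B4=F, B5=T, B6=E, B7=T, B8=E
#7 (r=2, s=3) -> covered: B1=F, B2=E, B3=E, B4=T, B5=T, B6=S, B7=T, B8=E
#8 (r=10, s=6) -> covered: B1=F, B2=S, B4=F, B5=T, B6=E, B7=T, B8=E
#9 (r=4, s=4) -> covered: B1=F, B2=E, B3=E, B4=T, B5=T, B6=E, B7=T, B8=E
#10 (r=2, s=1) -> covered: B1=F, B2=E, B3=E, B4=T, B5=T, B6=S, B7=F, B8=E
union over the pool: B1=T, B1=F, B2=S, B2=E, B3=E, B4=T, B4=F, B5=T, B6=S, B6=E, B7=T, B7=F, B8=E
uncovered (3 of 16): B3=S, B5=F, B8=S
Answer: B3=S, B5=F, B8=S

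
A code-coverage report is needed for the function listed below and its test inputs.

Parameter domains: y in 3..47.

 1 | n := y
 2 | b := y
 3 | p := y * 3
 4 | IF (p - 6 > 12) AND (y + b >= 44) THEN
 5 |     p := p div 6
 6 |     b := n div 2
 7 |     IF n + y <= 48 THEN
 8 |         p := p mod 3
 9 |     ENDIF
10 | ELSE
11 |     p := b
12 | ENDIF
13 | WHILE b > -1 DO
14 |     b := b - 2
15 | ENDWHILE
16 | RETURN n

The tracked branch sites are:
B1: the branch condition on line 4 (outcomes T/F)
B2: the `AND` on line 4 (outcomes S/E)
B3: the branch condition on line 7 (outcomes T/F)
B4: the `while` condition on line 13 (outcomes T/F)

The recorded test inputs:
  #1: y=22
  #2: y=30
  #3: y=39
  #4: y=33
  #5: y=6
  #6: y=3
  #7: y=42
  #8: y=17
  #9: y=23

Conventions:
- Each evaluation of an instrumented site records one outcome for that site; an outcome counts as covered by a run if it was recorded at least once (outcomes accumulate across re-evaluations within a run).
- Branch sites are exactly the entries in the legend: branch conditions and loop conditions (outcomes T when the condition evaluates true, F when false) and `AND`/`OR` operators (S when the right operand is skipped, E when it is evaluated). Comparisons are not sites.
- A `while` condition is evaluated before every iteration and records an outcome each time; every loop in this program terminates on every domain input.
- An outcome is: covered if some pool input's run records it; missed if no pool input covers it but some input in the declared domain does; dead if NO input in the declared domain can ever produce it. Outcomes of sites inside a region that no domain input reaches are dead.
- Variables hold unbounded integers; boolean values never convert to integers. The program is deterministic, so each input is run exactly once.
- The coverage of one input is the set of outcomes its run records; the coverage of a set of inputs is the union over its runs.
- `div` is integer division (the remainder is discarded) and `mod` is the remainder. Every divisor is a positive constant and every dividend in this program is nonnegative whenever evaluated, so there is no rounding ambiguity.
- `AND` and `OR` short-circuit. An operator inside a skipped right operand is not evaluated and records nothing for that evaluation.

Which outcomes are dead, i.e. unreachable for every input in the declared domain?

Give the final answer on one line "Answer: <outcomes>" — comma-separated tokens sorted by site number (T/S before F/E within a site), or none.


sweeping the full domain (45 inputs) for each outcome:
  reachable outcomes have witnesses, e.g. B1=T (e.g. y=22), B1=F (e.g. y=3), B2=S (e.g. y=3), B2=E (e.g. y=7)
Answer: none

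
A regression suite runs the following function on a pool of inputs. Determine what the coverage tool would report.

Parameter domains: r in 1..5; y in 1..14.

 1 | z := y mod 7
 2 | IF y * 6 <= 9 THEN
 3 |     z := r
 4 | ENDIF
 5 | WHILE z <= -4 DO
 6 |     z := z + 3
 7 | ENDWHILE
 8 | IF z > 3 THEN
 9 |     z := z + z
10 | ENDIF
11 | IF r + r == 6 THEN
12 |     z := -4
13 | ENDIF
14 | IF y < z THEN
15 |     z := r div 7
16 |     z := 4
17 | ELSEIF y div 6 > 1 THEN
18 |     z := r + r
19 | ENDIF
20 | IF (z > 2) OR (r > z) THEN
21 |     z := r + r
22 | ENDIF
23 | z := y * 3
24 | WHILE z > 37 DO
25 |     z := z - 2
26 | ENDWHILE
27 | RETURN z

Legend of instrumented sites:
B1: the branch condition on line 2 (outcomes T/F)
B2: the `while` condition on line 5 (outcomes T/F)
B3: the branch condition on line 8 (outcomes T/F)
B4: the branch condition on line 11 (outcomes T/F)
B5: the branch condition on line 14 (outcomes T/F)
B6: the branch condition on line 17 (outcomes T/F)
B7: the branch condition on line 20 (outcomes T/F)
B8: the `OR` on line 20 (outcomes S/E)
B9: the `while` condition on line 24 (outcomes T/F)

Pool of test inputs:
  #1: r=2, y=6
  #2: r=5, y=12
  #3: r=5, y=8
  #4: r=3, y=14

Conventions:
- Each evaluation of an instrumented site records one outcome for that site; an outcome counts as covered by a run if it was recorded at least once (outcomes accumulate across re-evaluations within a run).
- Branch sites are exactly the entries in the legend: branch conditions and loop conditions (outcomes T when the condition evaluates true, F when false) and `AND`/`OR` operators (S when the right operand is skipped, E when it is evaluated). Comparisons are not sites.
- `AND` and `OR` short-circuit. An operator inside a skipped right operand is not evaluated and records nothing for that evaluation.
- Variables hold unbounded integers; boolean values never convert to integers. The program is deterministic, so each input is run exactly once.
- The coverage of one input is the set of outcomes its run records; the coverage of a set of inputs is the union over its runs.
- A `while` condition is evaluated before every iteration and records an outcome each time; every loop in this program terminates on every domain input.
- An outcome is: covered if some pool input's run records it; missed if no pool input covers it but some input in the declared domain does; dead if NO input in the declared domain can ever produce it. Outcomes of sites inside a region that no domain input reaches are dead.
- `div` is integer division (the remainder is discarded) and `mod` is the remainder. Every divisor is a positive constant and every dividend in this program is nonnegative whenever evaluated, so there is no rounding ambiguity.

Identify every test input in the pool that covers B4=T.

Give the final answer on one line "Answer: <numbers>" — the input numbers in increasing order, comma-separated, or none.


input #1 (r=2, y=6): misses B4=T
input #2 (r=5, y=12): misses B4=T
input #3 (r=5, y=8): misses B4=T
input #4 (r=3, y=14): covers B4=T
Answer: 4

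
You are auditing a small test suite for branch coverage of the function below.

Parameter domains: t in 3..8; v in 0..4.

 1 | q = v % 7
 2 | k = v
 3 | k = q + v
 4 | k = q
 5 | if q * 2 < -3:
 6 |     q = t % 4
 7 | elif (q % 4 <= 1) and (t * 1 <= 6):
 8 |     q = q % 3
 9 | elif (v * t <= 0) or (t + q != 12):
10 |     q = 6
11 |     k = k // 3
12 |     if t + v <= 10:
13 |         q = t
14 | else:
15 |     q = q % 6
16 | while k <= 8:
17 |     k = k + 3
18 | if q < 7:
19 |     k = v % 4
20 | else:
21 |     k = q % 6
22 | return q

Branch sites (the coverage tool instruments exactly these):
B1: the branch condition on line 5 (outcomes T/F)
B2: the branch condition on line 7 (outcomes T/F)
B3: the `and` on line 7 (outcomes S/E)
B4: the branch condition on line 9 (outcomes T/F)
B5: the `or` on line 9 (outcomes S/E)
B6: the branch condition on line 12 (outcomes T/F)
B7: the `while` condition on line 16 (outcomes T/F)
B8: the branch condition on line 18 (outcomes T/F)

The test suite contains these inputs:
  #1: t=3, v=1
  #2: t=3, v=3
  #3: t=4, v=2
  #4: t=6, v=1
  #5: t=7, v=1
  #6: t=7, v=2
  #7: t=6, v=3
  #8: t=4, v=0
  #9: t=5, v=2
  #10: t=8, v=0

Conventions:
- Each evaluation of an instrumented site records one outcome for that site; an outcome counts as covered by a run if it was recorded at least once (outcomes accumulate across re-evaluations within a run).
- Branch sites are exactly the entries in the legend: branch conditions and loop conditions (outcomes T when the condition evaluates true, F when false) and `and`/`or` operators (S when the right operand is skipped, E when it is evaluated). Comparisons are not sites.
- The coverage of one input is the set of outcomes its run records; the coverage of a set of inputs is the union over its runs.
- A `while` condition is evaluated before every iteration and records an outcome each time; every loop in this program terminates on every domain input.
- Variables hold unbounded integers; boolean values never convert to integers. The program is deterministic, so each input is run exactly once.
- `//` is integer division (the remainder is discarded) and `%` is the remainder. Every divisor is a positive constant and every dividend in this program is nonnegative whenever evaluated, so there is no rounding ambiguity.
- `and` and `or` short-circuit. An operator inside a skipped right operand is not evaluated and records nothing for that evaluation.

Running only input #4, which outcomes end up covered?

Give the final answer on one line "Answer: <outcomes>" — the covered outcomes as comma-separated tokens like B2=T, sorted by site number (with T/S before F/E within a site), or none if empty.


Simulating input #4 (t=6, v=1) step by step:
  B1->F, B3->E, B2->T, B7->T, B7->T, B7->T, B7->F, B8->T
as a set, this run covers: B1=F, B2=T, B3=E, B7=T, B7=F, B8=T
Answer: B1=F, B2=T, B3=E, B7=T, B7=F, B8=T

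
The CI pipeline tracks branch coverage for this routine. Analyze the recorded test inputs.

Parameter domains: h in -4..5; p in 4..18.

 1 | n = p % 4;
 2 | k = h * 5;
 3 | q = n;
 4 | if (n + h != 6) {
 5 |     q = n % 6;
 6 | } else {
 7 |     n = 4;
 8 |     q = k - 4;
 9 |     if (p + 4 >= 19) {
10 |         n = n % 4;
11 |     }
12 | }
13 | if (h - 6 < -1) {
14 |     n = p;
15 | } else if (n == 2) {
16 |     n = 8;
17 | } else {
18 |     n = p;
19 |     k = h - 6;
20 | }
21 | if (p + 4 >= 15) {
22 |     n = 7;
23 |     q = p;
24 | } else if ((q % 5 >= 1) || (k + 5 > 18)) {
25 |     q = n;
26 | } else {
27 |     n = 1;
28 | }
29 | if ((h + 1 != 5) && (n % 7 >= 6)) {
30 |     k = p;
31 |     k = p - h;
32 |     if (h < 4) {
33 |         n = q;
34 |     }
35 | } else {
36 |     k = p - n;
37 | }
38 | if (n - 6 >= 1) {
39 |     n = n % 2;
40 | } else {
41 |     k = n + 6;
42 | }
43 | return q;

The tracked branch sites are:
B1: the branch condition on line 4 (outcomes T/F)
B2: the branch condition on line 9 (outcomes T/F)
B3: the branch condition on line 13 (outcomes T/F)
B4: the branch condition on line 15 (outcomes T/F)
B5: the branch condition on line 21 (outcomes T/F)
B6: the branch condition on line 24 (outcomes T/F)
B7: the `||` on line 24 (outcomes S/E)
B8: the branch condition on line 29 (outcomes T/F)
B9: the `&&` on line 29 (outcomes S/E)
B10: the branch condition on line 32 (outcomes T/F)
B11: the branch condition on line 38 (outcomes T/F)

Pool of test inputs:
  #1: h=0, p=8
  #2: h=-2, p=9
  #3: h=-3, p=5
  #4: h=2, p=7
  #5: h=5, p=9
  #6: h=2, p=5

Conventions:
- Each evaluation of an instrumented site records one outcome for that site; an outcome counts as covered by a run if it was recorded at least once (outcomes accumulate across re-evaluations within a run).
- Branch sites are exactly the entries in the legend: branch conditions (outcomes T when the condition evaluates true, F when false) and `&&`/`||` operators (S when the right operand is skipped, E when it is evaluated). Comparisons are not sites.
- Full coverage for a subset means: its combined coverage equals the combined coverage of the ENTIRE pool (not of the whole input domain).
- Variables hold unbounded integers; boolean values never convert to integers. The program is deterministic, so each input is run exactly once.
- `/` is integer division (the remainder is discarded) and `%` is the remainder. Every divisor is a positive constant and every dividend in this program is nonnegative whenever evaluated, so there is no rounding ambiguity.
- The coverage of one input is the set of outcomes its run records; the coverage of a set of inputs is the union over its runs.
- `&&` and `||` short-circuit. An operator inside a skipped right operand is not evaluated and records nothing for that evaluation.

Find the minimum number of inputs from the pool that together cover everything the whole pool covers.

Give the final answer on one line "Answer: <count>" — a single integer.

#1 (h=0, p=8) -> covered: B1=T, B3=T, B5=F, B6=F, B7=E, B8=F, B9=E, B11=F
#2 (h=-2, p=9) -> covered: B1=T, B3=T, B5=F, B6=T, B7=S, B8=F, B9=E, B11=T
#3 (h=-3, p=5) -> covered: B1=T, B3=T, B5=F, B6=T, B7=S, B8=F, B9=E, B11=F
#4 (h=2, p=7) -> covered: B1=T, B3=T, B5=F, B6=T, B7=S, B8=F, B9=E, B11=T
#5 (h=5, p=9) -> covered: B1=F, B2=F, B3=F, B4=F, B5=F, B6=T, B7=S, B8=F, B9=E, B11=T
#6 (h=2, p=5) -> covered: B1=T, B3=T, B5=F, B6=T, B7=S, B8=F, B9=E, B11=F
together the pool reaches 15 outcomes: B1=T, B1=F, B2=F, B3=T, B3=F, B4=F, B5=F, B6=T, B6=F, B7=S, B7=E, B8=F, B9=E, B11=T, B11=F
no size-1 subset reaches all 15 outcomes (best union: 10/15)
inputs {1, 5} (size 2) cover everything; no size-2 subset with a lexicographically smaller index list covers all 15

Answer: 2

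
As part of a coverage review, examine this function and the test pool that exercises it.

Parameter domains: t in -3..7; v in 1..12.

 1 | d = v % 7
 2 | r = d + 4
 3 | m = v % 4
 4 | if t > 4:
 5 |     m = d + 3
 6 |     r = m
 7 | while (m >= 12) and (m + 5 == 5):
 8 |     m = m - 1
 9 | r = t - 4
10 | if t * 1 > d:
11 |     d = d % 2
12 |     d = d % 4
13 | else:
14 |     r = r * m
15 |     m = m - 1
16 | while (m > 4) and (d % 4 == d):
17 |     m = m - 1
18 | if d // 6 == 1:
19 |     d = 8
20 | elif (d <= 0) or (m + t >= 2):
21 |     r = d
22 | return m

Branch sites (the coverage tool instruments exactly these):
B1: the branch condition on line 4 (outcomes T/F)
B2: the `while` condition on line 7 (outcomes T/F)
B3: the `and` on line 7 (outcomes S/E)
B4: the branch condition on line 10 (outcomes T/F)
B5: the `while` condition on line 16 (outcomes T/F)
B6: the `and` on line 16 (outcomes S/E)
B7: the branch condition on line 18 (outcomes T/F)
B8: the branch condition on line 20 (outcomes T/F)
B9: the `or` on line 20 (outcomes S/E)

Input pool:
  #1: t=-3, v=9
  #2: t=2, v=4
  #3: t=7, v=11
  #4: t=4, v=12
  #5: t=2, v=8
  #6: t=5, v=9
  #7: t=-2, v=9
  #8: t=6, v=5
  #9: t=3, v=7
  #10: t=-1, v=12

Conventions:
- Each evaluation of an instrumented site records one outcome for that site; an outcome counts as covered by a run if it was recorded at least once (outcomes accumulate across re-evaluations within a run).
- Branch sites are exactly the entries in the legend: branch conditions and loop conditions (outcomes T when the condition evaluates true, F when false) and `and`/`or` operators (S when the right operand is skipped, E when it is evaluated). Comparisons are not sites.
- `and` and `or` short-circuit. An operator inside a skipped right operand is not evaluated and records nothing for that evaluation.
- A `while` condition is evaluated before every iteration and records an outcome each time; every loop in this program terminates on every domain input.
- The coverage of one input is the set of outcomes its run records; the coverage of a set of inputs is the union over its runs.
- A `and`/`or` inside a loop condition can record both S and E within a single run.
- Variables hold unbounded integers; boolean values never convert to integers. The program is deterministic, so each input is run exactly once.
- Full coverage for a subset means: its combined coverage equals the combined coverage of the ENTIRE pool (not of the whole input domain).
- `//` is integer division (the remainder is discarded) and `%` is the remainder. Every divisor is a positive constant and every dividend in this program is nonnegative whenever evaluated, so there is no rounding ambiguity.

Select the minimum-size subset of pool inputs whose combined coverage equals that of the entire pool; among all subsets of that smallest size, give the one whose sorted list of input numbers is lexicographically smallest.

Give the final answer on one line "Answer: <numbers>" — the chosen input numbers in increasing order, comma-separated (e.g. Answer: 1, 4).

input #1 (t=-3, v=9): events B1->F, B3->S, B2->F, B4->F, B6->S, B5->F, B7->F, B9->E, B8->F; covers B1=F, B2=F, B3=S, B4=F, B5=F, B6=S, B7=F, B8=F, B9=E
input #2 (t=2, v=4): events B1->F, B3->S, B2->F, B4->F, B6->S, B5->F, B7->F, B9->E, B8->F; covers B1=F, B2=F, B3=S, B4=F, B5=F, B6=S, B7=F, B8=F, B9=E
input #3 (t=7, v=11): events B1->T, B3->S, B2->F, B4->T, B6->E, B5->T, B6->E, B5->T, B6->E, B5->T, B6->S, B5->F, B7->F, B9->S, ...; covers B1=T, B2=F, B3=S, B4=T, B5=T, B5=F, B6=S, B6=E, B7=F, B8=T, B9=S
input #4 (t=4, v=12): events B1->F, B3->S, B2->F, B4->F, B6->S, B5->F, B7->F, B9->E, B8->T; covers B1=F, B2=F, B3=S, B4=F, B5=F, B6=S, B7=F, B8=T, B9=E
input #5 (t=2, v=8): events B1->F, B3->S, B2->F, B4->T, B6->S, B5->F, B7->F, B9->E, B8->T; covers B1=F, B2=F, B3=S, B4=T, B5=F, B6=S, B7=F, B8=T, B9=E
input #6 (t=5, v=9): events B1->T, B3->S, B2->F, B4->T, B6->E, B5->T, B6->S, B5->F, B7->F, B9->S, B8->T; covers B1=T, B2=F, B3=S, B4=T, B5=T, B5=F, B6=S, B6=E, B7=F, B8=T, B9=S
input #7 (t=-2, v=9): events B1->F, B3->S, B2->F, B4->F, B6->S, B5->F, B7->F, B9->E, B8->F; covers B1=F, B2=F, B3=S, B4=F, B5=F, B6=S, B7=F, B8=F, B9=E
input #8 (t=6, v=5): events B1->T, B3->S, B2->F, B4->T, B6->E, B5->T, B6->E, B5->T, B6->E, B5->T, B6->E, B5->T, B6->S, B5->F, ...; covers B1=T, B2=F, B3=S, B4=T, B5=T, B5=F, B6=S, B6=E, B7=F, B8=T, B9=E
input #9 (t=3, v=7): events B1->F, B3->S, B2->F, B4->T, B6->S, B5->F, B7->F, B9->S, B8->T; covers B1=F, B2=F, B3=S, B4=T, B5=F, B6=S, B7=F, B8=T, B9=S
input #10 (t=-1, v=12): events B1->F, B3->S, B2->F, B4->F, B6->S, B5->F, B7->F, B9->E, B8->F; covers B1=F, B2=F, B3=S, B4=F, B5=F, B6=S, B7=F, B8=F, B9=E
the full pool covers 15 outcomes: B1=T, B1=F, B2=F, B3=S, B4=T, B4=F, B5=T, B5=F, B6=S, B6=E, B7=F, B8=T, B8=F, B9=S, B9=E
every size-1 subset falls short of the 15 outcomes (best: 11/15)
size 2: inputs {1, 3} cover all 15 outcomes, and no lexicographically smaller subset of this size does

Answer: 1, 3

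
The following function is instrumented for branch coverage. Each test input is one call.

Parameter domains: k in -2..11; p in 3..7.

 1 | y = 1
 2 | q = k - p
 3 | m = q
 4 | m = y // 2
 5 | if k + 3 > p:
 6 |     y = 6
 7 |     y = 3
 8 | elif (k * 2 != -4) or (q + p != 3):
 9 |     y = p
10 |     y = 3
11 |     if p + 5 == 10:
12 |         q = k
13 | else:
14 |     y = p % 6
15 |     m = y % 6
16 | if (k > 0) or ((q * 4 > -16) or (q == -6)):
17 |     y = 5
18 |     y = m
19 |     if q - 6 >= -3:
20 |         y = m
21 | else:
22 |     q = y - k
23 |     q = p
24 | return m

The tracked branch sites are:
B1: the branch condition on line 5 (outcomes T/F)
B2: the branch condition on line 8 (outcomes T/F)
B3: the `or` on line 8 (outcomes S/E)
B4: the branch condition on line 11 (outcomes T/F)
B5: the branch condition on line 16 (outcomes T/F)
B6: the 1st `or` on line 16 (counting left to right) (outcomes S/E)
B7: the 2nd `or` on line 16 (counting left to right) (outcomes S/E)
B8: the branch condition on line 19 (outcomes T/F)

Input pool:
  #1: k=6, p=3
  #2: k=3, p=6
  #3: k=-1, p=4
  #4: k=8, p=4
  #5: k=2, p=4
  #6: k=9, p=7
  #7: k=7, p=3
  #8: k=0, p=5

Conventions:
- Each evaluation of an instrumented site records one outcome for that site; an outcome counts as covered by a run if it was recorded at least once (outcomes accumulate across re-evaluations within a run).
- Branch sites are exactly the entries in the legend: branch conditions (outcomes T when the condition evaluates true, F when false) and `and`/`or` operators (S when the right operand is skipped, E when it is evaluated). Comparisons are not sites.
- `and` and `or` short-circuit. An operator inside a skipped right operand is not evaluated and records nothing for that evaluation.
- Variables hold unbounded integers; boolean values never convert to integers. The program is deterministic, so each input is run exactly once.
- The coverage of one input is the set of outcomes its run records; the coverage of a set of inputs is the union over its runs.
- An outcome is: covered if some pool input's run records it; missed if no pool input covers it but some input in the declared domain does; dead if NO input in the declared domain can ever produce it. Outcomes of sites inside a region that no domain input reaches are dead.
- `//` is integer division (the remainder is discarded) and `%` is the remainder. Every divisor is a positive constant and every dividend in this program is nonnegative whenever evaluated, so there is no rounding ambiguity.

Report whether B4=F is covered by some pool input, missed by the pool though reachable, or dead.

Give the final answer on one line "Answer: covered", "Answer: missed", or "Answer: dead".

B4=F is recorded by pool input(s) 2, 3 -> covered

Answer: covered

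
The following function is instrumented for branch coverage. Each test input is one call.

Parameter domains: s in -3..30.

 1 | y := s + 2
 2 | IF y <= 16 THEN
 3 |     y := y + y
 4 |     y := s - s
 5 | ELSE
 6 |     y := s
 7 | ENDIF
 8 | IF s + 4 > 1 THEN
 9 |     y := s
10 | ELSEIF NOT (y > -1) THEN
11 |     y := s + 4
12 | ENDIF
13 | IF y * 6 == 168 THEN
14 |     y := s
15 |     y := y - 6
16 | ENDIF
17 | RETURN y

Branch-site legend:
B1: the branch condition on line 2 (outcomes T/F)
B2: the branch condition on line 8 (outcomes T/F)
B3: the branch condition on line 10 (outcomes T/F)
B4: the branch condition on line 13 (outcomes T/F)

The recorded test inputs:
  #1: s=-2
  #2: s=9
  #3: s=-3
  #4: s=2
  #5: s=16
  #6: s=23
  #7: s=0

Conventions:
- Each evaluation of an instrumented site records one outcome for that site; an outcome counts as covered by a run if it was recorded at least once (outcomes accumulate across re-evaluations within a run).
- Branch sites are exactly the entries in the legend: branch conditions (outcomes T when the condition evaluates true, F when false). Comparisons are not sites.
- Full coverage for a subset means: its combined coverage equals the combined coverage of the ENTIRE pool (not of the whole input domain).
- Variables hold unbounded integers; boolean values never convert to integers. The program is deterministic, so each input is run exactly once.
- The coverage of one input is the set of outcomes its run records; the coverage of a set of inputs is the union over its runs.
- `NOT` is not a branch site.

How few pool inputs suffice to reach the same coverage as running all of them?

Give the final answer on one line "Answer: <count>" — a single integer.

#1 (s=-2) -> B1->T, B2->T, B4->F; covered: B1=T, B2=T, B4=F
#2 (s=9) -> B1->T, B2->T, B4->F; covered: B1=T, B2=T, B4=F
#3 (s=-3) -> B1->T, B2->F, B3->F, B4->F; covered: B1=T, B2=F, B3=F, B4=F
#4 (s=2) -> B1->T, B2->T, B4->F; covered: B1=T, B2=T, B4=F
#5 (s=16) -> B1->F, B2->T, B4->F; covered: B1=F, B2=T, B4=F
#6 (s=23) -> B1->F, B2->T, B4->F; covered: B1=F, B2=T, B4=F
#7 (s=0) -> B1->T, B2->T, B4->F; covered: B1=T, B2=T, B4=F
pool-wide coverage (6 outcomes): B1=T, B1=F, B2=T, B2=F, B3=F, B4=F
checked all size-1 subsets: none covers 6 outcomes (max 4/6)
at size 2, {3, 5} reaches all 6 outcomes; every lexicographically earlier size-2 subset fails

Answer: 2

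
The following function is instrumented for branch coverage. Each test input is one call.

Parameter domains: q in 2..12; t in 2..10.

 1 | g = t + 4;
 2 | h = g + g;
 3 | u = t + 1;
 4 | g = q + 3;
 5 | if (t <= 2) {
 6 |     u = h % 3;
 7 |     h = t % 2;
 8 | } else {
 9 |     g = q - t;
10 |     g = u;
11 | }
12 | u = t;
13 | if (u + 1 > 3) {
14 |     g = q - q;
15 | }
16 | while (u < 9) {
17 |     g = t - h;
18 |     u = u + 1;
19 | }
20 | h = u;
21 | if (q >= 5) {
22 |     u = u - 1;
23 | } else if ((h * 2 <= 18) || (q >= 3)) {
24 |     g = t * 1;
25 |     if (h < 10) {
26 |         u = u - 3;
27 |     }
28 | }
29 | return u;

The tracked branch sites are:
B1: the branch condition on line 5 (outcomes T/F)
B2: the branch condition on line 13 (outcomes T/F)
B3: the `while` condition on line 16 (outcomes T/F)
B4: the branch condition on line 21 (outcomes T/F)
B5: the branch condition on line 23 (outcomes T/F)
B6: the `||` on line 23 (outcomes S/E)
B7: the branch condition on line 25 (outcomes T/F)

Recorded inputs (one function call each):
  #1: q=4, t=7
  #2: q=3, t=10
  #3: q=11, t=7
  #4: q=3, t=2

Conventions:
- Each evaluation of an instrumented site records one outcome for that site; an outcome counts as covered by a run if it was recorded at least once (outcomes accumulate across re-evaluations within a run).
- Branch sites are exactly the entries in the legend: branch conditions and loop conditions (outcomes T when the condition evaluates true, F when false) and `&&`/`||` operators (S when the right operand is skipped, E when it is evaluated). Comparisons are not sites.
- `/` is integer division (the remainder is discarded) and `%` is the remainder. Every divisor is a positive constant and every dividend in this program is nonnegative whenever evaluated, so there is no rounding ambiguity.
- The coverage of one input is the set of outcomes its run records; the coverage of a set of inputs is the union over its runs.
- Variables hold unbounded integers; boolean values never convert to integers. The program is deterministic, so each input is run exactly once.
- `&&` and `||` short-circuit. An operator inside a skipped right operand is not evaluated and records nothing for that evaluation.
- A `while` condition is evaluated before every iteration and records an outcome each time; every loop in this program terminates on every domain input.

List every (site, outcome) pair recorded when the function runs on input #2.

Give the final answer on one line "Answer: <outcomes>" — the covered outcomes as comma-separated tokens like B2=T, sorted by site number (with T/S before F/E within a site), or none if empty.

Tracing the run of input #2 (q=3, t=10):
  B1->F, B2->T, B3->F, B4->F, B6->E, B5->T, B7->F
deduplicating events, the covered set is: B1=F, B2=T, B3=F, B4=F, B5=T, B6=E, B7=F

Answer: B1=F, B2=T, B3=F, B4=F, B5=T, B6=E, B7=F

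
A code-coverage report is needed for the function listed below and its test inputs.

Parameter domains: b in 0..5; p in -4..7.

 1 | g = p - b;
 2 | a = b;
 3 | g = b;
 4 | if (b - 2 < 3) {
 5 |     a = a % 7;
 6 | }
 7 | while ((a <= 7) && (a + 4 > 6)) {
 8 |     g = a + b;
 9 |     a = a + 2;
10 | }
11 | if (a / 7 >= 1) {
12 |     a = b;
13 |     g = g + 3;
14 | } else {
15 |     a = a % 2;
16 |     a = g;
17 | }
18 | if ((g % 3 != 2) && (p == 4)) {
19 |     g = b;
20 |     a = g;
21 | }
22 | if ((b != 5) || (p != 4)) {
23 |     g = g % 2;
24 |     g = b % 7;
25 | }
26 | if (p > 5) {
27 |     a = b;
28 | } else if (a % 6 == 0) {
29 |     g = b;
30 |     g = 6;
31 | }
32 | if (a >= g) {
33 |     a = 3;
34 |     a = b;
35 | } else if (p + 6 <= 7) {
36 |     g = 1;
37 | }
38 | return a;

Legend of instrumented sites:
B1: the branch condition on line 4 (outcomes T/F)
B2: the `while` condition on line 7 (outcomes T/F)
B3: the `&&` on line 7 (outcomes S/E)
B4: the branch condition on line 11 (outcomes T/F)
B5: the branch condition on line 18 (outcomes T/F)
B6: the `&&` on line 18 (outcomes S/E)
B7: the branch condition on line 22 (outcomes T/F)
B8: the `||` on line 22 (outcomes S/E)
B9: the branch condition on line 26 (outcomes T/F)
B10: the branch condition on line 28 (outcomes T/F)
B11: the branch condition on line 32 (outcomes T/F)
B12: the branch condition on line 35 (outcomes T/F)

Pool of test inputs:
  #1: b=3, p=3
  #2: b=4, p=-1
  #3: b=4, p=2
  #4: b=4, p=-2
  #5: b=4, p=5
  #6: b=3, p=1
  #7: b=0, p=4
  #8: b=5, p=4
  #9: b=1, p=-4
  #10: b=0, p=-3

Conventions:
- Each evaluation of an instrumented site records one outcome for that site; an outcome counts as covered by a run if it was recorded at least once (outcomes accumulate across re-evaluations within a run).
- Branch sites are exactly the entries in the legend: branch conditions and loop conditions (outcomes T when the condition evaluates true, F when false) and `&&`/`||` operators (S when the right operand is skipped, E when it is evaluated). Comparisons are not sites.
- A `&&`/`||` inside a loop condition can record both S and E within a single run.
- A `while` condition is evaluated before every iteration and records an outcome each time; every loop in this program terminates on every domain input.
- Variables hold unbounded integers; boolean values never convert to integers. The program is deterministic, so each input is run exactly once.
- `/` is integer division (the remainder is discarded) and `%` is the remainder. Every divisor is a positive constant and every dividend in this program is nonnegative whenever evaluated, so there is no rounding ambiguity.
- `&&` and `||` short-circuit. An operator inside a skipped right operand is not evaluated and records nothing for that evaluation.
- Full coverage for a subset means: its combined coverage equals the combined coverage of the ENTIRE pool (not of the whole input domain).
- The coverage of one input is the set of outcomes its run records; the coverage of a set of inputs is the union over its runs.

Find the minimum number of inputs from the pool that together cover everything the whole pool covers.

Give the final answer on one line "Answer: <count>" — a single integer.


input #1, b=3, p=3: events B1->T, B3->E, B2->T, B3->E, B2->T, B3->E, B2->T, B3->S, B2->F, B4->T, B6->E, B5->F, B8->S, B7->T, ...; outcomes B1=T, B2=T, B2=F, B3=S, B3=E, B4=T, B5=F, B6=E, B7=T, B8=S, B9=F, B10=F, B11=T
input #2, b=4, p=-1: events B1->T, B3->E, B2->T, B3->E, B2->T, B3->S, B2->F, B4->T, B6->E, B5->F, B8->S, B7->T, B9->F, B10->F, ...; outcomes B1=T, B2=T, B2=F, B3=S, B3=E, B4=T, B5=F, B6=E, B7=T, B8=S, B9=F, B10=F, B11=T
input #3, b=4, p=2: events B1->T, B3->E, B2->T, B3->E, B2->T, B3->S, B2->F, B4->T, B6->E, B5->F, B8->S, B7->T, B9->F, B10->F, ...; outcomes B1=T, B2=T, B2=F, B3=S, B3=E, B4=T, B5=F, B6=E, B7=T, B8=S, B9=F, B10=F, B11=T
input #4, b=4, p=-2: events B1->T, B3->E, B2->T, B3->E, B2->T, B3->S, B2->F, B4->T, B6->E, B5->F, B8->S, B7->T, B9->F, B10->F, ...; outcomes B1=T, B2=T, B2=F, B3=S, B3=E, B4=T, B5=F, B6=E, B7=T, B8=S, B9=F, B10=F, B11=T
input #5, b=4, p=5: events B1->T, B3->E, B2->T, B3->E, B2->T, B3->S, B2->F, B4->T, B6->E, B5->F, B8->S, B7->T, B9->F, B10->F, ...; outcomes B1=T, B2=T, B2=F, B3=S, B3=E, B4=T, B5=F, B6=E, B7=T, B8=S, B9=F, B10=F, B11=T
input #6, b=3, p=1: events B1->T, B3->E, B2->T, B3->E, B2->T, B3->E, B2->T, B3->S, B2->F, B4->T, B6->E, B5->F, B8->S, B7->T, ...; outcomes B1=T, B2=T, B2=F, B3=S, B3=E, B4=T, B5=F, B6=E, B7=T, B8=S, B9=F, B10=F, B11=T
input #7, b=0, p=4: events B1->T, B3->E, B2->F, B4->F, B6->E, B5->T, B8->S, B7->T, B9->F, B10->T, B11->F, B12->F; outcomes B1=T, B2=F, B3=E, B4=F, B5=T, B6=E, B7=T, B8=S, B9=F, B10=T, B11=F, B12=F
input #8, b=5, p=4: events B1->F, B3->E, B2->T, B3->E, B2->T, B3->S, B2->F, B4->T, B6->E, B5->T, B8->E, B7->F, B9->F, B10->F, ...; outcomes B1=F, B2=T, B2=F, B3=S, B3=E, B4=T, B5=T, B6=E, B7=F, B8=E, B9=F, B10=F, B11=T
input #9, b=1, p=-4: events B1->T, B3->E, B2->F, B4->F, B6->E, B5->F, B8->S, B7->T, B9->F, B10->F, B11->T; outcomes B1=T, B2=F, B3=E, B4=F, B5=F, B6=E, B7=T, B8=S, B9=F, B10=F, B11=T
input #10, b=0, p=-3: events B1->T, B3->E, B2->F, B4->F, B6->E, B5->F, B8->S, B7->T, B9->F, B10->T, B11->F, B12->T; outcomes B1=T, B2=F, B3=E, B4=F, B5=F, B6=E, B7=T, B8=S, B9=F, B10=T, B11=F, B12=T
union over all inputs: B1=T, B1=F, B2=T, B2=F, B3=S, B3=E, B4=T, B4=F, B5=T, B5=F, B6=E, B7=T, B7=F, B8=S, B8=E, B9=F, B10=T, B10=F, B11=T, B11=F, B12=T, B12=F (22 outcomes)
size 1 is not enough: best union over all size-1 subsets is 13/22
size 2 is not enough: best union over all size-2 subsets is 21/22
inputs {7, 8, 10} (size 3) cover everything; no size-3 subset with a lexicographically smaller index list covers all 22
Answer: 3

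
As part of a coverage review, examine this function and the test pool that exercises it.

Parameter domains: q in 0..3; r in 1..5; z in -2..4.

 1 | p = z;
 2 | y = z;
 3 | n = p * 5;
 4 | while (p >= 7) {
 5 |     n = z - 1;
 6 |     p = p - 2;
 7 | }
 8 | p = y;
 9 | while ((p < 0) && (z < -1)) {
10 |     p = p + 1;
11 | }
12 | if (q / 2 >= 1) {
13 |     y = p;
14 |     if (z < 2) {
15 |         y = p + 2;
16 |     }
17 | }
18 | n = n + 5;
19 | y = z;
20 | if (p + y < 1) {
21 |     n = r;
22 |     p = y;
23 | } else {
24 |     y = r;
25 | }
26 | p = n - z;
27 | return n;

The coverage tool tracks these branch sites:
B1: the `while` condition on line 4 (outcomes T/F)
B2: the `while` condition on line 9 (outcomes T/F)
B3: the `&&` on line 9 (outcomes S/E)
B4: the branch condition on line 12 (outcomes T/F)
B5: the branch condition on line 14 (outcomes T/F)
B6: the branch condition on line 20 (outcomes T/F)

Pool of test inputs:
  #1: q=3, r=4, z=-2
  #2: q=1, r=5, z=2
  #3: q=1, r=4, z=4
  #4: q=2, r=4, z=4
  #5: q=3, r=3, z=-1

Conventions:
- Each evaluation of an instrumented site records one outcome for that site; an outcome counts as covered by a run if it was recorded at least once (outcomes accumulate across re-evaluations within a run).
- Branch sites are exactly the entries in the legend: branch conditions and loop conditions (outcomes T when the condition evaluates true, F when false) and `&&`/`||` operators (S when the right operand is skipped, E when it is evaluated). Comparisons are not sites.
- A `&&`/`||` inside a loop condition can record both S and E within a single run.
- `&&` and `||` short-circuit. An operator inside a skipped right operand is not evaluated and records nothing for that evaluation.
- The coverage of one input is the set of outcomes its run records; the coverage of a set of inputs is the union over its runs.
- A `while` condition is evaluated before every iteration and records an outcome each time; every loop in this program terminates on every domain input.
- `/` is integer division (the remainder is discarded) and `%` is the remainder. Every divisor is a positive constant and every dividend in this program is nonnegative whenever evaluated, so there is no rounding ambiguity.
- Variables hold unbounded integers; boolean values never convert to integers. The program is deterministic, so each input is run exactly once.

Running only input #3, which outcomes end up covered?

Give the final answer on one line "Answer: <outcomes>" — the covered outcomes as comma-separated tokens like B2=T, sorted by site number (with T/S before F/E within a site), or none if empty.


Running input #3 (q=1, r=4, z=4), event by event:
  B1->F, B3->S, B2->F, B4->F, B6->F
deduplicating events, the covered set is: B1=F, B2=F, B3=S, B4=F, B6=F
Answer: B1=F, B2=F, B3=S, B4=F, B6=F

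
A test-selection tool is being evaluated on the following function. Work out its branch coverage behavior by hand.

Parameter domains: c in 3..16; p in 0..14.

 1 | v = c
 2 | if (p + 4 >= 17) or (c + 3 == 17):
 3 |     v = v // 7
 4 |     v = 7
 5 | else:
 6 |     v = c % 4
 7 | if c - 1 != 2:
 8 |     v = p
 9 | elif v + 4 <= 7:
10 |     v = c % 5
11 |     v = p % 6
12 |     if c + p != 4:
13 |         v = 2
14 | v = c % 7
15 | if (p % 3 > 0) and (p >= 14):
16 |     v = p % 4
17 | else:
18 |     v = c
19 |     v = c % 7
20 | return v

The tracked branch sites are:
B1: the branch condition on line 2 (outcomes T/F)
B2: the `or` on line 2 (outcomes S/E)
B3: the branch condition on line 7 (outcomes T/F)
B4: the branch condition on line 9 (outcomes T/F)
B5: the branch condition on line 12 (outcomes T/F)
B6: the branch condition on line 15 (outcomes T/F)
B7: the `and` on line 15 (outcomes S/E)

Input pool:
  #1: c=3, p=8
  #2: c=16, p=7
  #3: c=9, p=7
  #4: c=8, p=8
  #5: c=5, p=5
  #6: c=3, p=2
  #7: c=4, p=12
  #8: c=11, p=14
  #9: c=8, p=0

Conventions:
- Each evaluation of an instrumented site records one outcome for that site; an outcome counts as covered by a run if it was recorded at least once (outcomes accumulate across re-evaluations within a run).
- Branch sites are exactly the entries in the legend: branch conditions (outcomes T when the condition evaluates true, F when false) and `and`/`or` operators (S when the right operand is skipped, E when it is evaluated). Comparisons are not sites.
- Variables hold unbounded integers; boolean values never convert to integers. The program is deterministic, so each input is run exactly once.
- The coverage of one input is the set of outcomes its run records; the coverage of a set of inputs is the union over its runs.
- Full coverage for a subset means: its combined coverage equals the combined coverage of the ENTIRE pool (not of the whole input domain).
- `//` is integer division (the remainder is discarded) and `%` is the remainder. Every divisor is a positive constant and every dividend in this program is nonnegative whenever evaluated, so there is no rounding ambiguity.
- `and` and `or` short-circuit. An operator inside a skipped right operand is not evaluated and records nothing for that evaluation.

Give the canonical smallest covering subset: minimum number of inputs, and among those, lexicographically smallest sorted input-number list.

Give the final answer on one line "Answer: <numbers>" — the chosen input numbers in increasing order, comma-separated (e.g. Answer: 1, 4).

test 1 (c=3, p=8) fires B2->E, B1->F, B3->F, B4->T, B5->T, B7->E, B6->F; hits B1=F, B2=E, B3=F, B4=T, B5=T, B6=F, B7=E
test 2 (c=16, p=7) fires B2->E, B1->F, B3->T, B7->E, B6->F; hits B1=F, B2=E, B3=T, B6=F, B7=E
test 3 (c=9, p=7) fires B2->E, B1->F, B3->T, B7->E, B6->F; hits B1=F, B2=E, B3=T, B6=F, B7=E
test 4 (c=8, p=8) fires B2->E, B1->F, B3->T, B7->E, B6->F; hits B1=F, B2=E, B3=T, B6=F, B7=E
test 5 (c=5, p=5) fires B2->E, B1->F, B3->T, B7->E, B6->F; hits B1=F, B2=E, B3=T, B6=F, B7=E
test 6 (c=3, p=2) fires B2->E, B1->F, B3->F, B4->T, B5->T, B7->E, B6->F; hits B1=F, B2=E, B3=F, B4=T, B5=T, B6=F, B7=E
test 7 (c=4, p=12) fires B2->E, B1->F, B3->T, B7->S, B6->F; hits B1=F, B2=E, B3=T, B6=F, B7=S
test 8 (c=11, p=14) fires B2->S, B1->T, B3->T, B7->E, B6->T; hits B1=T, B2=S, B3=T, B6=T, B7=E
test 9 (c=8, p=0) fires B2->E, B1->F, B3->T, B7->S, B6->F; hits B1=F, B2=E, B3=T, B6=F, B7=S
the full pool covers 12 outcomes: B1=T, B1=F, B2=S, B2=E, B3=T, B3=F, B4=T, B5=T, B6=T, B6=F, B7=S, B7=E
no size-1 subset reaches all 12 outcomes (best union: 7/12)
no size-2 subset reaches all 12 outcomes (best union: 11/12)
inputs {1, 7, 8} (size 3) cover everything; no size-3 subset with a lexicographically smaller index list covers all 12

Answer: 1, 7, 8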